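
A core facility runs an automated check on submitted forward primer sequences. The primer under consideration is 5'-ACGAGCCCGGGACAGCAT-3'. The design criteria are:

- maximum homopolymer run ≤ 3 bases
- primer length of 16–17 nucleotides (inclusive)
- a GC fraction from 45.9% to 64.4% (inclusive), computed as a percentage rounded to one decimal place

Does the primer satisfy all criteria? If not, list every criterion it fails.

Base counts: A=5, T=1, G=6, C=6 (length 18).
homopolymer run: longest run = 3 ✓
length: length 18, outside 16–17 ✗
GC content: GC 12/18 = 66.7%, outside 45.9–64.4% ✗

Fails: length, GC content.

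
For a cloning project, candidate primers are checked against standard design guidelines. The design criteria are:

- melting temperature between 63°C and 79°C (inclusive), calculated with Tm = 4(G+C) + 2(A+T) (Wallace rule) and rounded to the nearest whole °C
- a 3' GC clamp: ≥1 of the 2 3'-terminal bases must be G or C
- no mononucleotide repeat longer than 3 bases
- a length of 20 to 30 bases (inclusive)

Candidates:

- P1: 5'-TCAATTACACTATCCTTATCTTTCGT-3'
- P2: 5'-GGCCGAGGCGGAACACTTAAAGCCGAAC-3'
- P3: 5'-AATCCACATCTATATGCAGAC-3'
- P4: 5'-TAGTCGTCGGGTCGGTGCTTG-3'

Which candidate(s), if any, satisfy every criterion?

P1 and P4.

P1 (26 nt, A=6 T=12 G=1 C=7): Tm = 2·18 + 4·8 = 68°C ✓; 3' end GT has 1 G/C ✓; longest run = 3 ✓; length 26 ✓ — passes.
P2 (28 nt, A=9 T=2 G=9 C=8): Tm = 2·11 + 4·17 = 90°C, outside 63–79°C ✗; 3' end AC has 1 G/C ✓; longest run = 3 ✓; length 28 ✓ — fails.
P3 (21 nt, A=8 T=5 G=2 C=6): Tm = 2·13 + 4·8 = 58°C, outside 63–79°C ✗; 3' end AC has 1 G/C ✓; longest run = 2 ✓; length 21 ✓ — fails.
P4 (21 nt, A=1 T=7 G=9 C=4): Tm = 2·8 + 4·13 = 68°C ✓; 3' end TG has 1 G/C ✓; longest run = 3 ✓; length 21 ✓ — passes.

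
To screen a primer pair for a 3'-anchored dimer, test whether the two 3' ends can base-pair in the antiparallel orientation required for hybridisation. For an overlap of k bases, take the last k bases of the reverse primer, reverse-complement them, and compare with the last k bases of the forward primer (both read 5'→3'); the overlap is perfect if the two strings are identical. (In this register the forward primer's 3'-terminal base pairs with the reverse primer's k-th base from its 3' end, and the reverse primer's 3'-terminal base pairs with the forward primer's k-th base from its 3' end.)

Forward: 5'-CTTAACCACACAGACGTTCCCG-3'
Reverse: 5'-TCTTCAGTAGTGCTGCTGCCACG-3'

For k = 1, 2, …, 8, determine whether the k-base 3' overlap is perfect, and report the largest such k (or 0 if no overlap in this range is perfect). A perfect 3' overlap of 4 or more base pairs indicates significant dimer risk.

Last 8 bases (5'→3') — forward …CGTTCCCG, reverse …CTGCCACG.
Reverse complement of the reverse primer's last 8 bases: CGTGGCAG; its first k bases are the reverse complement of the reverse primer's last k bases, so a perfect k-base overlap needs the forward primer's last k bases to equal them.
Comparing (forward last k vs required): k=1: G vs C ✗; k=2: CG vs CG ✓; k=3: CCG vs CGT ✗; k=4: CCCG vs CGTG ✗; k=5: TCCCG vs CGTGG ✗; k=6: TTCCCG vs CGTGGC ✗; k=7: GTTCCCG vs CGTGGCA ✗; k=8: CGTTCCCG vs CGTGGCAG ✗.
Only k = 2 is perfect, so the longest perfect 3' overlap is 2.

Longest perfect overlap: 2 complementary base pairs; below the dimer-risk threshold (threshold 4).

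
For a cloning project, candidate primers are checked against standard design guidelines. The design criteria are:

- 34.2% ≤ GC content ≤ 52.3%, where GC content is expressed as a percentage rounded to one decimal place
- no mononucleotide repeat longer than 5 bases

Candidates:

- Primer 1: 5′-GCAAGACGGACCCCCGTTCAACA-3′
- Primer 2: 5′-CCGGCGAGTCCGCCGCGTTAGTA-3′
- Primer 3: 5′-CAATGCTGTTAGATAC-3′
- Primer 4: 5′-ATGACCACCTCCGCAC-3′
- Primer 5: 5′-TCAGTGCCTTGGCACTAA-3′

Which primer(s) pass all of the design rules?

Primer 3 and Primer 5.

Primer 1 (23 nt, A=7 T=2 G=5 C=9): GC 14/23 = 60.9%, outside 34.2–52.3% ✗; longest run = 5 ✓ — fails.
Primer 2 (23 nt, A=3 T=4 G=8 C=8): GC 16/23 = 69.6%, outside 34.2–52.3% ✗; longest run = 2 ✓ — fails.
Primer 3 (16 nt, A=5 T=5 G=3 C=3): GC 6/16 = 37.5% ✓; longest run = 2 ✓ — passes.
Primer 4 (16 nt, A=4 T=2 G=2 C=8): GC 10/16 = 62.5%, outside 34.2–52.3% ✗; longest run = 2 ✓ — fails.
Primer 5 (18 nt, A=4 T=5 G=4 C=5): GC 9/18 = 50.0% ✓; longest run = 2 ✓ — passes.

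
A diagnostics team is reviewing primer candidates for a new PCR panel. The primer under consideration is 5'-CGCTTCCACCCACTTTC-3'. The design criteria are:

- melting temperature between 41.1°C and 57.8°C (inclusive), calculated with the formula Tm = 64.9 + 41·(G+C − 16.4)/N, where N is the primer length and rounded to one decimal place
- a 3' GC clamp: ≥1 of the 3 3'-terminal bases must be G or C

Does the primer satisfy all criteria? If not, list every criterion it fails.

Base counts: A=2, T=5, G=1, C=9 (length 17).
Tm: Tm = 64.9 + 41·(10 − 16.4)/17 = 49.5°C ✓
GC clamp: 3' end TTC has 1 G/C ✓

Meets all criteria.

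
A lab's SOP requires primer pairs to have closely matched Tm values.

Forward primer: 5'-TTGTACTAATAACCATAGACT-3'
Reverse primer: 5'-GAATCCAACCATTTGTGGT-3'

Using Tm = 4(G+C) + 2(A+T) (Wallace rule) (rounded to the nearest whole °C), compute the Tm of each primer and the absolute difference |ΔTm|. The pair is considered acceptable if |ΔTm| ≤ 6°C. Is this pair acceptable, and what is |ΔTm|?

Forward: A=8 T=7 G=2 C=4 → Tm = 2·15 + 4·6 = 54°C.
Reverse: A=5 T=6 G=4 C=4 → Tm = 2·11 + 4·8 = 54°C.
|ΔTm| = |54 − 54| = 0°C, ≤ 6°C.

|ΔTm| = 0°C; the pair is acceptable.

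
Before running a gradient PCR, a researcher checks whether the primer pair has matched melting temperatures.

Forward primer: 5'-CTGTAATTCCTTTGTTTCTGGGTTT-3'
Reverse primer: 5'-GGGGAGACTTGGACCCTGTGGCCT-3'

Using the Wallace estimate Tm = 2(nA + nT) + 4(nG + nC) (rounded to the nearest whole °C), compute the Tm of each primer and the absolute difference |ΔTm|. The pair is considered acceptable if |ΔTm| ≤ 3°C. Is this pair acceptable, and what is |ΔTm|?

Forward: A=2 T=14 G=5 C=4 → Tm = 2·16 + 4·9 = 68°C.
Reverse: A=3 T=5 G=10 C=6 → Tm = 2·8 + 4·16 = 80°C.
|ΔTm| = |68 − 80| = 12°C, > 3°C.

|ΔTm| = 12°C; the pair is not acceptable.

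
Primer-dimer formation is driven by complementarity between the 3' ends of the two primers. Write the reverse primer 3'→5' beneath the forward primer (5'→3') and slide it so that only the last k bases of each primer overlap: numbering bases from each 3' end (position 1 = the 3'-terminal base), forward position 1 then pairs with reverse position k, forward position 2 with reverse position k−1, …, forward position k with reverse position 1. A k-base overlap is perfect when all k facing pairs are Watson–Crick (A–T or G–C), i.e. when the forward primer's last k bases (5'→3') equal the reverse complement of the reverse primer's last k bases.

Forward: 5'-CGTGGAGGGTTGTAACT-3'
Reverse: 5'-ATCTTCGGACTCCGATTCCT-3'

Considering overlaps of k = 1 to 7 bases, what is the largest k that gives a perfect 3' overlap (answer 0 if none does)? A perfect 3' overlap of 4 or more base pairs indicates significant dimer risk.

Last 7 bases (5'→3') — forward …TGTAACT, reverse …GATTCCT.
Reverse complement of the reverse primer's last 7 bases: AGGAATC; its first k bases are the reverse complement of the reverse primer's last k bases, so a perfect k-base overlap needs the forward primer's last k bases to equal them.
Comparing (forward last k vs required): k=1: T vs A ✗; k=2: CT vs AG ✗; k=3: ACT vs AGG ✗; k=4: AACT vs AGGA ✗; k=5: TAACT vs AGGAA ✗; k=6: GTAACT vs AGGAAT ✗; k=7: TGTAACT vs AGGAATC ✗.
No overlap length from 1 to 7 is perfect, so the longest perfect 3' overlap is 0.

Longest perfect overlap: 0 complementary base pairs; below the dimer-risk threshold (threshold 4).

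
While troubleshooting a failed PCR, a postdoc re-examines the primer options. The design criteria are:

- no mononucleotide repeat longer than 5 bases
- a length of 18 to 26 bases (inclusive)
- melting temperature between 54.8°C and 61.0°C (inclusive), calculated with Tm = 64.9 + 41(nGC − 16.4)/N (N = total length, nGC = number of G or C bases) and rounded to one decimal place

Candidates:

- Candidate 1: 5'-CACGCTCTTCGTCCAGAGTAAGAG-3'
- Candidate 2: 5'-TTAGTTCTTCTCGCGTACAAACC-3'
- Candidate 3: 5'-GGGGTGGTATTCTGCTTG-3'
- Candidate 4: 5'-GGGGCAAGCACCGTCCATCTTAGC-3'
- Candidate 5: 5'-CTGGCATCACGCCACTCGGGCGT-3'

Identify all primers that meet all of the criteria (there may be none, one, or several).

Candidate 1 (24 nt, A=6 T=5 G=6 C=7): longest run = 2 ✓; length 24 ✓; Tm = 64.9 + 41·(13 − 16.4)/24 = 59.1°C ✓ — passes.
Candidate 2 (23 nt, A=5 T=8 G=3 C=7): longest run = 3 ✓; length 23 ✓; Tm = 64.9 + 41·(10 − 16.4)/23 = 53.5°C, outside 54.8–61.0°C ✗ — fails.
Candidate 3 (18 nt, A=1 T=7 G=8 C=2): longest run = 4 ✓; length 18 ✓; Tm = 64.9 + 41·(10 − 16.4)/18 = 50.3°C, outside 54.8–61.0°C ✗ — fails.
Candidate 4 (24 nt, A=5 T=4 G=7 C=8): longest run = 4 ✓; length 24 ✓; Tm = 64.9 + 41·(15 − 16.4)/24 = 62.5°C, outside 54.8–61.0°C ✗ — fails.
Candidate 5 (23 nt, A=3 T=4 G=7 C=9): longest run = 3 ✓; length 23 ✓; Tm = 64.9 + 41·(16 − 16.4)/23 = 64.2°C, outside 54.8–61.0°C ✗ — fails.

Candidate 1 only.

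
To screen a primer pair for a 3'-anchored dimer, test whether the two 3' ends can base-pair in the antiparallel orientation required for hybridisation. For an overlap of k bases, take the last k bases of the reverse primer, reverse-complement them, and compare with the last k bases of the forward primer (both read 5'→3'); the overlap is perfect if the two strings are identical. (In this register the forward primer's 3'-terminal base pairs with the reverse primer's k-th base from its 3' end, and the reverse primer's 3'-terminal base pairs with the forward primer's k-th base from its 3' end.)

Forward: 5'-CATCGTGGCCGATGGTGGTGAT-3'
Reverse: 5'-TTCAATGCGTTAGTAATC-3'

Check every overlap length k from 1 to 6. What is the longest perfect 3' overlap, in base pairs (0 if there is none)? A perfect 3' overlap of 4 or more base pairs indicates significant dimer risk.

Longest perfect overlap: 3 complementary base pairs; below the dimer-risk threshold (threshold 4).

Last 6 bases (5'→3') — forward …GGTGAT, reverse …GTAATC.
Reverse complement of the reverse primer's last 6 bases: GATTAC; its first k bases are the reverse complement of the reverse primer's last k bases, so a perfect k-base overlap needs the forward primer's last k bases to equal them.
Comparing (forward last k vs required): k=1: T vs G ✗; k=2: AT vs GA ✗; k=3: GAT vs GAT ✓; k=4: TGAT vs GATT ✗; k=5: GTGAT vs GATTA ✗; k=6: GGTGAT vs GATTAC ✗.
Only k = 3 is perfect, so the longest perfect 3' overlap is 3.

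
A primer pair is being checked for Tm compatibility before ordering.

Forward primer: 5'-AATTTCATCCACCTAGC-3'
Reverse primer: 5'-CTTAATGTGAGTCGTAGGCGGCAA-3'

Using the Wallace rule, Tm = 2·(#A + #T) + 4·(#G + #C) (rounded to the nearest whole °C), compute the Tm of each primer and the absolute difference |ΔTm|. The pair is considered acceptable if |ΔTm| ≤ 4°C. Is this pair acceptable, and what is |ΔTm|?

|ΔTm| = 24°C; the pair is not acceptable.

Forward: A=5 T=5 G=1 C=6 → Tm = 2·10 + 4·7 = 48°C.
Reverse: A=6 T=6 G=8 C=4 → Tm = 2·12 + 4·12 = 72°C.
|ΔTm| = |48 − 72| = 24°C, > 4°C.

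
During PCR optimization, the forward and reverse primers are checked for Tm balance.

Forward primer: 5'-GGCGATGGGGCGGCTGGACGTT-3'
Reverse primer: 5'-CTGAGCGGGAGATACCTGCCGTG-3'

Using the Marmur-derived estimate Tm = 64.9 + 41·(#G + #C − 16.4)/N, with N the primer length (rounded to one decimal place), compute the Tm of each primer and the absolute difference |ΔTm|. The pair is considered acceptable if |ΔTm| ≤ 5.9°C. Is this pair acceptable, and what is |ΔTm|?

|ΔTm| = 1.8°C; the pair is acceptable.

Forward: G+C = 16, N = 22 → Tm = 64.9 + 41·(16 − 16.4)/22 = 64.2°C.
Reverse: G+C = 15, N = 23 → Tm = 64.9 + 41·(15 − 16.4)/23 = 62.4°C.
|ΔTm| = |64.2 − 62.4| = 1.8°C, ≤ 5.9°C.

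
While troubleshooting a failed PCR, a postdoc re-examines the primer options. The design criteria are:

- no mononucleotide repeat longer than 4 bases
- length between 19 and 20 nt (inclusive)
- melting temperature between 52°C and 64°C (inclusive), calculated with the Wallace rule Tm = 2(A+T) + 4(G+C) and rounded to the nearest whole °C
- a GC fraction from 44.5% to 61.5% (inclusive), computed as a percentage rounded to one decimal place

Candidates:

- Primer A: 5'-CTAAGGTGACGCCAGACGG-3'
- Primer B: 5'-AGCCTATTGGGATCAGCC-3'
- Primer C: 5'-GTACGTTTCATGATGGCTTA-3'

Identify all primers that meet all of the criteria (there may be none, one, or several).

Primer A (19 nt, A=5 T=2 G=7 C=5): longest run = 2 ✓; length 19 ✓; Tm = 2·7 + 4·12 = 62°C ✓; GC 12/19 = 63.2%, outside 44.5–61.5% ✗ — fails.
Primer B (18 nt, A=4 T=4 G=5 C=5): longest run = 3 ✓; length 18, outside 19–20 ✗; Tm = 2·8 + 4·10 = 56°C ✓; GC 10/18 = 55.6% ✓ — fails.
Primer C (20 nt, A=4 T=8 G=5 C=3): longest run = 3 ✓; length 20 ✓; Tm = 2·12 + 4·8 = 56°C ✓; GC 8/20 = 40.0%, outside 44.5–61.5% ✗ — fails.

None of the candidates satisfy all criteria.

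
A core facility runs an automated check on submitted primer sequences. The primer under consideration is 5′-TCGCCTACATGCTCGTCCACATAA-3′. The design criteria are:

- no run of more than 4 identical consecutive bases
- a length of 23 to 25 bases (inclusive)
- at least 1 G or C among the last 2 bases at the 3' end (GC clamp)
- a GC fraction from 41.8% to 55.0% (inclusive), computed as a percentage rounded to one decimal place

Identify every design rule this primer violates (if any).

Fails: GC clamp.

Base counts: A=6, T=6, G=3, C=9 (length 24).
homopolymer run: longest run = 2 ✓
length: length 24 ✓
GC clamp: 3' end AA has 0 G/C, need ≥1 ✗
GC content: GC 12/24 = 50.0% ✓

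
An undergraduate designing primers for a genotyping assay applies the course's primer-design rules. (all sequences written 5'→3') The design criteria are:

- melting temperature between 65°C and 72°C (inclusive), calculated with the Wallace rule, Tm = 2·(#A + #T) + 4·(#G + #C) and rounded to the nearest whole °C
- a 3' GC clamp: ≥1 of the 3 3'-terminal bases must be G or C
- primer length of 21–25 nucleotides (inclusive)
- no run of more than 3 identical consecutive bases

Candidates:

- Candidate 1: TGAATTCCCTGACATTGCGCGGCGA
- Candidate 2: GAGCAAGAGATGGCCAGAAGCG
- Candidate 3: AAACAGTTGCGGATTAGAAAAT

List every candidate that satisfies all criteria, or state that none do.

Candidate 2 only.

Candidate 1 (25 nt, A=5 T=6 G=7 C=7): Tm = 2·11 + 4·14 = 78°C, outside 65–72°C ✗; 3' end CGA has 2 G/C ✓; length 25 ✓; longest run = 3 ✓ — fails.
Candidate 2 (22 nt, A=8 T=1 G=9 C=4): Tm = 2·9 + 4·13 = 70°C ✓; 3' end GCG has 3 G/C ✓; length 22 ✓; longest run = 2 ✓ — passes.
Candidate 3 (22 nt, A=10 T=5 G=5 C=2): Tm = 2·15 + 4·7 = 58°C, outside 65–72°C ✗; 3' end AAT has 0 G/C, need ≥1 ✗; length 22 ✓; longest run = 4, exceeds 3 ✗ — fails.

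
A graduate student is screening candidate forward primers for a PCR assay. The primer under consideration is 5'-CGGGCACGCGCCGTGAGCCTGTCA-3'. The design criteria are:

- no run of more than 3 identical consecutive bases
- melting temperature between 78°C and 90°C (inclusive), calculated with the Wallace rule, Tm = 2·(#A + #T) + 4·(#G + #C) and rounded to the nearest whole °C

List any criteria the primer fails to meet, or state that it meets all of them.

Base counts: A=3, T=3, G=9, C=9 (length 24).
homopolymer run: longest run = 3 ✓
Tm: Tm = 2·6 + 4·18 = 84°C ✓

Meets all criteria.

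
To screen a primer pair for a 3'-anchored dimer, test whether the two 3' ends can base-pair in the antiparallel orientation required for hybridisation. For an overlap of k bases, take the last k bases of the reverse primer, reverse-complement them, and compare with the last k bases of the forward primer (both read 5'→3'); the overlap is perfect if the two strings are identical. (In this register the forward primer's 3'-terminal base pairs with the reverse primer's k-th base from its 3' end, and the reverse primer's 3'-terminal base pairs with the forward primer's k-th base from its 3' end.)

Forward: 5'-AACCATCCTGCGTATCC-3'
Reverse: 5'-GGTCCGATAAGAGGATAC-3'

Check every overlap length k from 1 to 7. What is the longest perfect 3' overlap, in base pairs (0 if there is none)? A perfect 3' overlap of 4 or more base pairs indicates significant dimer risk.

Longest perfect overlap: 6 complementary base pairs; significant dimer risk (threshold 4).

Last 7 bases (5'→3') — forward …CGTATCC, reverse …AGGATAC.
Reverse complement of the reverse primer's last 7 bases: GTATCCT; its first k bases are the reverse complement of the reverse primer's last k bases, so a perfect k-base overlap needs the forward primer's last k bases to equal them.
Comparing (forward last k vs required): k=1: C vs G ✗; k=2: CC vs GT ✗; k=3: TCC vs GTA ✗; k=4: ATCC vs GTAT ✗; k=5: TATCC vs GTATC ✗; k=6: GTATCC vs GTATCC ✓; k=7: CGTATCC vs GTATCCT ✗.
Only k = 6 is perfect, so the longest perfect 3' overlap is 6.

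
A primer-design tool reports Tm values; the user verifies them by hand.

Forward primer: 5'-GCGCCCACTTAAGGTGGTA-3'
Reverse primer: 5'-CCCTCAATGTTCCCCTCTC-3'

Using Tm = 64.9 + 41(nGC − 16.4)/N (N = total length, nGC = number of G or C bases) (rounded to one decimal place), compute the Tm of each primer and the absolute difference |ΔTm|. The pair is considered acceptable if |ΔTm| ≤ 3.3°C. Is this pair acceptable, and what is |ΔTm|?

Forward: G+C = 11, N = 19 → Tm = 64.9 + 41·(11 − 16.4)/19 = 53.2°C.
Reverse: G+C = 11, N = 19 → Tm = 64.9 + 41·(11 − 16.4)/19 = 53.2°C.
|ΔTm| = |53.2 − 53.2| = 0.0°C, ≤ 3.3°C.

|ΔTm| = 0.0°C; the pair is acceptable.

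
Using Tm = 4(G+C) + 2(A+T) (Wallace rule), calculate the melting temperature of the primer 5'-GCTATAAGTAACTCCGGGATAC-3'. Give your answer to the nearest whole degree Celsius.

Base counts: A=7, T=5, G=5, C=5 (length 22).
Tm = 2·(7+5) + 4·(5+5) = 2·12 + 4·10 = 24 + 40 = 64°C.

64°C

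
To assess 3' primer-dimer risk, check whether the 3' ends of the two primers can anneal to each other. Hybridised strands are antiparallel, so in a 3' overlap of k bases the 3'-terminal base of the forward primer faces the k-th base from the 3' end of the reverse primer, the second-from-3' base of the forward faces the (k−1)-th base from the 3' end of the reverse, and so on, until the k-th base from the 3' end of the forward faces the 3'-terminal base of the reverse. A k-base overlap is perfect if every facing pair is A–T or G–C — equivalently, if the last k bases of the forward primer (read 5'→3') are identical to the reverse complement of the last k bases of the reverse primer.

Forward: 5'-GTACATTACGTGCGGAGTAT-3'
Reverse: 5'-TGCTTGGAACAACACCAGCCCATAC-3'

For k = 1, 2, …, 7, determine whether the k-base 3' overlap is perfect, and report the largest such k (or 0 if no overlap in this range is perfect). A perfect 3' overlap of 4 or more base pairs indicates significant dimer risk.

Longest perfect overlap: 4 complementary base pairs; significant dimer risk (threshold 4).

Last 7 bases (5'→3') — forward …GGAGTAT, reverse …CCCATAC.
Reverse complement of the reverse primer's last 7 bases: GTATGGG; its first k bases are the reverse complement of the reverse primer's last k bases, so a perfect k-base overlap needs the forward primer's last k bases to equal them.
Comparing (forward last k vs required): k=1: T vs G ✗; k=2: AT vs GT ✗; k=3: TAT vs GTA ✗; k=4: GTAT vs GTAT ✓; k=5: AGTAT vs GTATG ✗; k=6: GAGTAT vs GTATGG ✗; k=7: GGAGTAT vs GTATGGG ✗.
Only k = 4 is perfect, so the longest perfect 3' overlap is 4.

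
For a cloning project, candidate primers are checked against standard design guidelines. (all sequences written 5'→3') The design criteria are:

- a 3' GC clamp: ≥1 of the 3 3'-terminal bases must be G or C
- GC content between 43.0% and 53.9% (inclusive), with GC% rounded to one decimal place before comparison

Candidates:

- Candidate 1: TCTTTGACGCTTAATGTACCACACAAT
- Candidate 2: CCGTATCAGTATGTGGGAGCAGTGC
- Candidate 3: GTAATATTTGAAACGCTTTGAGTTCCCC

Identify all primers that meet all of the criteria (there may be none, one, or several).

None of the candidates satisfy all criteria.

Candidate 1 (27 nt, A=8 T=9 G=3 C=7): 3' end AAT has 0 G/C, need ≥1 ✗; GC 10/27 = 37.0%, outside 43.0–53.9% ✗ — fails.
Candidate 2 (25 nt, A=5 T=6 G=9 C=5): 3' end TGC has 2 G/C ✓; GC 14/25 = 56.0%, outside 43.0–53.9% ✗ — fails.
Candidate 3 (28 nt, A=7 T=10 G=5 C=6): 3' end CCC has 3 G/C ✓; GC 11/28 = 39.3%, outside 43.0–53.9% ✗ — fails.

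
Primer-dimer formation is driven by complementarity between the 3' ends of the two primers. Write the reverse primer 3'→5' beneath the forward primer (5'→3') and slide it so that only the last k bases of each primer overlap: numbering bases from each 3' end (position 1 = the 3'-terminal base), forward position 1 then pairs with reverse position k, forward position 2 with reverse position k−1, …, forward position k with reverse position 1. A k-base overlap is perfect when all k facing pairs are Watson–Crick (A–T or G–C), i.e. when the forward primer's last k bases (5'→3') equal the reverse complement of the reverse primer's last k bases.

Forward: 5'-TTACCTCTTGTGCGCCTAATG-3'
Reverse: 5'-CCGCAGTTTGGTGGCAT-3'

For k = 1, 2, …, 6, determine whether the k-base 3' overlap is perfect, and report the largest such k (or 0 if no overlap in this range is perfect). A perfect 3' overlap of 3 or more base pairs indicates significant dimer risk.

Longest perfect overlap: 3 complementary base pairs; significant dimer risk (threshold 3).

Last 6 bases (5'→3') — forward …CTAATG, reverse …TGGCAT.
Reverse complement of the reverse primer's last 6 bases: ATGCCA; its first k bases are the reverse complement of the reverse primer's last k bases, so a perfect k-base overlap needs the forward primer's last k bases to equal them.
Comparing (forward last k vs required): k=1: G vs A ✗; k=2: TG vs AT ✗; k=3: ATG vs ATG ✓; k=4: AATG vs ATGC ✗; k=5: TAATG vs ATGCC ✗; k=6: CTAATG vs ATGCCA ✗.
Only k = 3 is perfect, so the longest perfect 3' overlap is 3.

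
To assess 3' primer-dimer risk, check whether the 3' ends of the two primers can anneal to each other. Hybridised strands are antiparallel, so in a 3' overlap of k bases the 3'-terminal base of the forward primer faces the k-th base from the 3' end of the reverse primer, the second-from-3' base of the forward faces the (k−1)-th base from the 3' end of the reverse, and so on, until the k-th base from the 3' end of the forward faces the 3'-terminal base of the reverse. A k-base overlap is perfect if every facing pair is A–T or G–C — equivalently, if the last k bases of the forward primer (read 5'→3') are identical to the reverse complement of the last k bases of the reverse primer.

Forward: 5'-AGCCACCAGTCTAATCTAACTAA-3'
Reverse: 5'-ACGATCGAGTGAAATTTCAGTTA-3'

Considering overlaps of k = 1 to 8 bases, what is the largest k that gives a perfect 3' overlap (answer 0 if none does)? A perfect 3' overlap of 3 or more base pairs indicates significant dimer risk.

Longest perfect overlap: 3 complementary base pairs; significant dimer risk (threshold 3).

Last 8 bases (5'→3') — forward …CTAACTAA, reverse …TTCAGTTA.
Reverse complement of the reverse primer's last 8 bases: TAACTGAA; its first k bases are the reverse complement of the reverse primer's last k bases, so a perfect k-base overlap needs the forward primer's last k bases to equal them.
Comparing (forward last k vs required): k=1: A vs T ✗; k=2: AA vs TA ✗; k=3: TAA vs TAA ✓; k=4: CTAA vs TAAC ✗; k=5: ACTAA vs TAACT ✗; k=6: AACTAA vs TAACTG ✗; k=7: TAACTAA vs TAACTGA ✗; k=8: CTAACTAA vs TAACTGAA ✗.
Only k = 3 is perfect, so the longest perfect 3' overlap is 3.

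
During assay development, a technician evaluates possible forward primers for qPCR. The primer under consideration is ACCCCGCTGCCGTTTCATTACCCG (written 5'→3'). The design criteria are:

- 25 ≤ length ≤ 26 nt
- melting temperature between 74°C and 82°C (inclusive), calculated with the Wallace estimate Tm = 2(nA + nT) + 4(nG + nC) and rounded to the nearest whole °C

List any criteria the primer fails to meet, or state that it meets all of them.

Base counts: A=3, T=6, G=4, C=11 (length 24).
length: length 24, outside 25–26 ✗
Tm: Tm = 2·9 + 4·15 = 78°C ✓

Fails: length.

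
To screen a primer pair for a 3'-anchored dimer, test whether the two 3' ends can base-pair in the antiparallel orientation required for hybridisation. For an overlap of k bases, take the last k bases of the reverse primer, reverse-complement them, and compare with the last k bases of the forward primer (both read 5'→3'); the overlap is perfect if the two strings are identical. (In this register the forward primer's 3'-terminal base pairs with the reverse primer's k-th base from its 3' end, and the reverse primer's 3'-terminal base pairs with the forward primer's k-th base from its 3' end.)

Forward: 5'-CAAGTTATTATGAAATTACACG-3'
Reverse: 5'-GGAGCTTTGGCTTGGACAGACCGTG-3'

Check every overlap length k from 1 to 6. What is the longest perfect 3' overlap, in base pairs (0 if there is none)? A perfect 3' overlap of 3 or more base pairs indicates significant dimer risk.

Longest perfect overlap: 4 complementary base pairs; significant dimer risk (threshold 3).

Last 6 bases (5'→3') — forward …TACACG, reverse …ACCGTG.
Reverse complement of the reverse primer's last 6 bases: CACGGT; its first k bases are the reverse complement of the reverse primer's last k bases, so a perfect k-base overlap needs the forward primer's last k bases to equal them.
Comparing (forward last k vs required): k=1: G vs C ✗; k=2: CG vs CA ✗; k=3: ACG vs CAC ✗; k=4: CACG vs CACG ✓; k=5: ACACG vs CACGG ✗; k=6: TACACG vs CACGGT ✗.
Only k = 4 is perfect, so the longest perfect 3' overlap is 4.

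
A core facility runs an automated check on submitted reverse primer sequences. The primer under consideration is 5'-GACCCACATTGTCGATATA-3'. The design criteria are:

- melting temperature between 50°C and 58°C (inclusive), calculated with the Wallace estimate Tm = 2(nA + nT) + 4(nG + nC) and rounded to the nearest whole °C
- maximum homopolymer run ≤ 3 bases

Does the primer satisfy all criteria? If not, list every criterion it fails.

Meets all criteria.

Base counts: A=6, T=5, G=3, C=5 (length 19).
Tm: Tm = 2·11 + 4·8 = 54°C ✓
homopolymer run: longest run = 3 ✓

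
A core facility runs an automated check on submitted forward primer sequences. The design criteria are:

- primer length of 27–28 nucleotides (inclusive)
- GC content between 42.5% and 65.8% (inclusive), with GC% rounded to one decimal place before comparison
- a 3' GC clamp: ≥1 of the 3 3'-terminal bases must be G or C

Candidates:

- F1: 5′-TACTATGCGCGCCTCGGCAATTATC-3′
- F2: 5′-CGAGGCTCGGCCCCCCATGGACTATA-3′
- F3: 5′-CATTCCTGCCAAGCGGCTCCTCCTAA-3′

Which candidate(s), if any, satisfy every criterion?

F1 (25 nt, A=5 T=7 G=5 C=8): length 25, outside 27–28 ✗; GC 13/25 = 52.0% ✓; 3' end ATC has 1 G/C ✓ — fails.
F2 (26 nt, A=5 T=4 G=7 C=10): length 26, outside 27–28 ✗; GC 17/26 = 65.4% ✓; 3' end ATA has 0 G/C, need ≥1 ✗ — fails.
F3 (26 nt, A=5 T=6 G=4 C=11): length 26, outside 27–28 ✗; GC 15/26 = 57.7% ✓; 3' end TAA has 0 G/C, need ≥1 ✗ — fails.

None of the candidates satisfy all criteria.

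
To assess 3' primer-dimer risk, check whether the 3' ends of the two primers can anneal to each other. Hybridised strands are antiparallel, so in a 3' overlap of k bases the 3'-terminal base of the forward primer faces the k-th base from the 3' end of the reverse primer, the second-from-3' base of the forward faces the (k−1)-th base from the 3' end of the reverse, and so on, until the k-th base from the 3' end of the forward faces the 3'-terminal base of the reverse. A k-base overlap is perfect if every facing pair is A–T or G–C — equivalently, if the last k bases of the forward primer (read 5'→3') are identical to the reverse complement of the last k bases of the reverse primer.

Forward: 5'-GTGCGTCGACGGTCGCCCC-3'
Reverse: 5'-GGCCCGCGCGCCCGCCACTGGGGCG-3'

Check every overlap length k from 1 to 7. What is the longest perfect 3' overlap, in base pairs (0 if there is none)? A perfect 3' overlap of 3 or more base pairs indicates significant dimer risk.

Longest perfect overlap: 6 complementary base pairs; significant dimer risk (threshold 3).

Last 7 bases (5'→3') — forward …TCGCCCC, reverse …TGGGGCG.
Reverse complement of the reverse primer's last 7 bases: CGCCCCA; its first k bases are the reverse complement of the reverse primer's last k bases, so a perfect k-base overlap needs the forward primer's last k bases to equal them.
Comparing (forward last k vs required): k=1: C vs C ✓; k=2: CC vs CG ✗; k=3: CCC vs CGC ✗; k=4: CCCC vs CGCC ✗; k=5: GCCCC vs CGCCC ✗; k=6: CGCCCC vs CGCCCC ✓; k=7: TCGCCCC vs CGCCCCA ✗.
Perfect overlaps at k = 1, 6; the largest is 6.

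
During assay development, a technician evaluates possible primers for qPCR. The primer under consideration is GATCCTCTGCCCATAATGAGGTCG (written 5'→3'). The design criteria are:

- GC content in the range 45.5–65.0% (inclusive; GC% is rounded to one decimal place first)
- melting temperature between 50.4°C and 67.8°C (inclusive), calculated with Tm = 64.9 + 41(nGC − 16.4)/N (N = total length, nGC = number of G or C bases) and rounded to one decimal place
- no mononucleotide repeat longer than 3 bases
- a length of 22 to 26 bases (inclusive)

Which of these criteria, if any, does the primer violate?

Meets all criteria.

Base counts: A=5, T=6, G=6, C=7 (length 24).
GC content: GC 13/24 = 54.2% ✓
Tm: Tm = 64.9 + 41·(13 − 16.4)/24 = 59.1°C ✓
homopolymer run: longest run = 3 ✓
length: length 24 ✓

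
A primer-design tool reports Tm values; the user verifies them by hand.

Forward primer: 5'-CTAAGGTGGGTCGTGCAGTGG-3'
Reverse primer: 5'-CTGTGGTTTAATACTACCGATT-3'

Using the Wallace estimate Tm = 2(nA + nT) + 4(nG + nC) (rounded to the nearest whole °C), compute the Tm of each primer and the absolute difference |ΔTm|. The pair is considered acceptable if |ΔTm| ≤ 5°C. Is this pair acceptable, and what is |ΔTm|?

Forward: A=3 T=5 G=10 C=3 → Tm = 2·8 + 4·13 = 68°C.
Reverse: A=5 T=9 G=4 C=4 → Tm = 2·14 + 4·8 = 60°C.
|ΔTm| = |68 − 60| = 8°C, > 5°C.

|ΔTm| = 8°C; the pair is not acceptable.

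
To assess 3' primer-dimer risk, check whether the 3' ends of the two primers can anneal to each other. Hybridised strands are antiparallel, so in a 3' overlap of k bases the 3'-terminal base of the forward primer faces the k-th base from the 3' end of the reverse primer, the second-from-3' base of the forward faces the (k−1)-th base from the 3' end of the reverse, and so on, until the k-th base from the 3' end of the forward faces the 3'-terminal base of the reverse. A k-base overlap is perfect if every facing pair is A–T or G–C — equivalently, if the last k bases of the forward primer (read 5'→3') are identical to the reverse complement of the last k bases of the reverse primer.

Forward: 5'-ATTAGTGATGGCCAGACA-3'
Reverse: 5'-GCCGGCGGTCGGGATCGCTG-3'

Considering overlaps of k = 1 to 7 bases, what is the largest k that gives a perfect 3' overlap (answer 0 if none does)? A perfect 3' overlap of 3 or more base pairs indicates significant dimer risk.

Last 7 bases (5'→3') — forward …CCAGACA, reverse …ATCGCTG.
Reverse complement of the reverse primer's last 7 bases: CAGCGAT; its first k bases are the reverse complement of the reverse primer's last k bases, so a perfect k-base overlap needs the forward primer's last k bases to equal them.
Comparing (forward last k vs required): k=1: A vs C ✗; k=2: CA vs CA ✓; k=3: ACA vs CAG ✗; k=4: GACA vs CAGC ✗; k=5: AGACA vs CAGCG ✗; k=6: CAGACA vs CAGCGA ✗; k=7: CCAGACA vs CAGCGAT ✗.
Only k = 2 is perfect, so the longest perfect 3' overlap is 2.

Longest perfect overlap: 2 complementary base pairs; below the dimer-risk threshold (threshold 3).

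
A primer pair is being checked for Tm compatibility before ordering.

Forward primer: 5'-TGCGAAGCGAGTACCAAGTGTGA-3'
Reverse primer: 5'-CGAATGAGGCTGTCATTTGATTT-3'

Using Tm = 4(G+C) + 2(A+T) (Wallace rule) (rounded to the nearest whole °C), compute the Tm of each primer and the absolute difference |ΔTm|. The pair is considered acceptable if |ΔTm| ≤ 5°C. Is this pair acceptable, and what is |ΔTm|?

Forward: A=7 T=4 G=8 C=4 → Tm = 2·11 + 4·12 = 70°C.
Reverse: A=5 T=9 G=6 C=3 → Tm = 2·14 + 4·9 = 64°C.
|ΔTm| = |70 − 64| = 6°C, > 5°C.

|ΔTm| = 6°C; the pair is not acceptable.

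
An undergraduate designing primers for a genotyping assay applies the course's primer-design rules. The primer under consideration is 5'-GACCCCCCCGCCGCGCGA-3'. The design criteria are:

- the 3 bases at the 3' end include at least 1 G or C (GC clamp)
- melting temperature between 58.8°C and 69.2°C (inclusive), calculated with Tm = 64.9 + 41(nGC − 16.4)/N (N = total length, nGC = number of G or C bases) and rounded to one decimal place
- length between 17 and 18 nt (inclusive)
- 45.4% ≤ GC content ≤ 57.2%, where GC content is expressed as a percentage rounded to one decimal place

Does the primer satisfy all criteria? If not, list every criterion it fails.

Base counts: A=2, T=0, G=5, C=11 (length 18).
GC clamp: 3' end CGA has 2 G/C ✓
Tm: Tm = 64.9 + 41·(16 − 16.4)/18 = 64.0°C ✓
length: length 18 ✓
GC content: GC 16/18 = 88.9%, outside 45.4–57.2% ✗

Fails: GC content.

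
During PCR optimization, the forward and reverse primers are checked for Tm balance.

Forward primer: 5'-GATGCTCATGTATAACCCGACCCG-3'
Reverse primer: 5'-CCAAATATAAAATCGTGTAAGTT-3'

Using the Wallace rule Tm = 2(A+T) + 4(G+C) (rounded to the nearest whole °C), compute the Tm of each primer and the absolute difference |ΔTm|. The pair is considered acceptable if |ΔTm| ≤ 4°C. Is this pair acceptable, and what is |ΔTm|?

Forward: A=6 T=5 G=5 C=8 → Tm = 2·11 + 4·13 = 74°C.
Reverse: A=10 T=7 G=3 C=3 → Tm = 2·17 + 4·6 = 58°C.
|ΔTm| = |74 − 58| = 16°C, > 4°C.

|ΔTm| = 16°C; the pair is not acceptable.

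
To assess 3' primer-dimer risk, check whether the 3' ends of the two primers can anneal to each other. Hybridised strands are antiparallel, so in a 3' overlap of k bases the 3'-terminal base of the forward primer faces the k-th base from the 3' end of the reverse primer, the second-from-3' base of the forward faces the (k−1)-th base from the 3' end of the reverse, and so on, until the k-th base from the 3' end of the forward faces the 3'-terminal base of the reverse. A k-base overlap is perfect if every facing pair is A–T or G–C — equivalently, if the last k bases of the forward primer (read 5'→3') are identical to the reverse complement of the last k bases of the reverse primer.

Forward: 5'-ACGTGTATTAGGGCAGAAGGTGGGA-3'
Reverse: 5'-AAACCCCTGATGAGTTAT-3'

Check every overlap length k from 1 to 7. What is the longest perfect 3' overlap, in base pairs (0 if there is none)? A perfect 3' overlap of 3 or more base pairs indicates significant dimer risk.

Longest perfect overlap: 1 complementary base pair; below the dimer-risk threshold (threshold 3).

Last 7 bases (5'→3') — forward …GGTGGGA, reverse …GAGTTAT.
Reverse complement of the reverse primer's last 7 bases: ATAACTC; its first k bases are the reverse complement of the reverse primer's last k bases, so a perfect k-base overlap needs the forward primer's last k bases to equal them.
Comparing (forward last k vs required): k=1: A vs A ✓; k=2: GA vs AT ✗; k=3: GGA vs ATA ✗; k=4: GGGA vs ATAA ✗; k=5: TGGGA vs ATAAC ✗; k=6: GTGGGA vs ATAACT ✗; k=7: GGTGGGA vs ATAACTC ✗.
Only k = 1 is perfect, so the longest perfect 3' overlap is 1.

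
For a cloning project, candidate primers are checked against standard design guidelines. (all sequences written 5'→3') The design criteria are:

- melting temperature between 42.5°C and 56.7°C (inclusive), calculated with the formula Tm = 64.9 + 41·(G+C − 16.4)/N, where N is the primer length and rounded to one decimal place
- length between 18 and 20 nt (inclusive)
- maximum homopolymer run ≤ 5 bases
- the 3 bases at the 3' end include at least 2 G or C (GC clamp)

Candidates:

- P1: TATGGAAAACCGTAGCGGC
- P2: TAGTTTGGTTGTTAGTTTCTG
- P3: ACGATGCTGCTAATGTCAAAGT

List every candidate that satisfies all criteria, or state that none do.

P1 only.

P1 (19 nt, A=6 T=3 G=6 C=4): Tm = 64.9 + 41·(10 − 16.4)/19 = 51.1°C ✓; length 19 ✓; longest run = 4 ✓; 3' end GGC has 3 G/C ✓ — passes.
P2 (21 nt, A=2 T=12 G=6 C=1): Tm = 64.9 + 41·(7 − 16.4)/21 = 46.5°C ✓; length 21, outside 18–20 ✗; longest run = 3 ✓; 3' end CTG has 2 G/C ✓ — fails.
P3 (22 nt, A=7 T=6 G=5 C=4): Tm = 64.9 + 41·(9 − 16.4)/22 = 51.1°C ✓; length 22, outside 18–20 ✗; longest run = 3 ✓; 3' end AGT has 1 G/C, need ≥2 ✗ — fails.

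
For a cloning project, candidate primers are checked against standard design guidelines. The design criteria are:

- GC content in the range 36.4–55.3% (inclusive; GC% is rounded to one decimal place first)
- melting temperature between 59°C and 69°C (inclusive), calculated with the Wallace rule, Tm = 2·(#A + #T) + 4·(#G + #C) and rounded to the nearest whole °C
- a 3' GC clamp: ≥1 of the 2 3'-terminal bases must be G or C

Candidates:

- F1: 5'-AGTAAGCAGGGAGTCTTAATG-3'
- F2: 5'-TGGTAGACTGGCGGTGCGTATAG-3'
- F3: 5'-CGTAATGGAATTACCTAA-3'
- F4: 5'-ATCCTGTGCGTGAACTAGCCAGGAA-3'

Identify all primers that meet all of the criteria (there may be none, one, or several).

F1 (21 nt, A=7 T=5 G=7 C=2): GC 9/21 = 42.9% ✓; Tm = 2·12 + 4·9 = 60°C ✓; 3' end TG has 1 G/C ✓ — passes.
F2 (23 nt, A=4 T=6 G=10 C=3): GC 13/23 = 56.5%, outside 36.4–55.3% ✗; Tm = 2·10 + 4·13 = 72°C, outside 59–69°C ✗; 3' end AG has 1 G/C ✓ — fails.
F3 (18 nt, A=7 T=5 G=3 C=3): GC 6/18 = 33.3%, outside 36.4–55.3% ✗; Tm = 2·12 + 4·6 = 48°C, outside 59–69°C ✗; 3' end AA has 0 G/C, need ≥1 ✗ — fails.
F4 (25 nt, A=7 T=5 G=7 C=6): GC 13/25 = 52.0% ✓; Tm = 2·12 + 4·13 = 76°C, outside 59–69°C ✗; 3' end AA has 0 G/C, need ≥1 ✗ — fails.

F1 only.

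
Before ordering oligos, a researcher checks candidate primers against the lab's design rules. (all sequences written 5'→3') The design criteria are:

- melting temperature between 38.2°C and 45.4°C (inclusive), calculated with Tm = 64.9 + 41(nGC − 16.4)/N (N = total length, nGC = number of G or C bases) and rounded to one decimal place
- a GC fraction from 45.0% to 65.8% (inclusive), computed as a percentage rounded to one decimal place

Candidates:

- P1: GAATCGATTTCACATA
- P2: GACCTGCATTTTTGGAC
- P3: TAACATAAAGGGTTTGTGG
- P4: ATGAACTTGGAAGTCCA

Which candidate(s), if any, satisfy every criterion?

P2 only.

P1 (16 nt, A=6 T=5 G=2 C=3): Tm = 64.9 + 41·(5 − 16.4)/16 = 35.7°C, outside 38.2–45.4°C ✗; GC 5/16 = 31.3%, outside 45.0–65.8% ✗ — fails.
P2 (17 nt, A=3 T=6 G=4 C=4): Tm = 64.9 + 41·(8 − 16.4)/17 = 44.6°C ✓; GC 8/17 = 47.1% ✓ — passes.
P3 (19 nt, A=6 T=6 G=6 C=1): Tm = 64.9 + 41·(7 − 16.4)/19 = 44.6°C ✓; GC 7/19 = 36.8%, outside 45.0–65.8% ✗ — fails.
P4 (17 nt, A=6 T=4 G=4 C=3): Tm = 64.9 + 41·(7 − 16.4)/17 = 42.2°C ✓; GC 7/17 = 41.2%, outside 45.0–65.8% ✗ — fails.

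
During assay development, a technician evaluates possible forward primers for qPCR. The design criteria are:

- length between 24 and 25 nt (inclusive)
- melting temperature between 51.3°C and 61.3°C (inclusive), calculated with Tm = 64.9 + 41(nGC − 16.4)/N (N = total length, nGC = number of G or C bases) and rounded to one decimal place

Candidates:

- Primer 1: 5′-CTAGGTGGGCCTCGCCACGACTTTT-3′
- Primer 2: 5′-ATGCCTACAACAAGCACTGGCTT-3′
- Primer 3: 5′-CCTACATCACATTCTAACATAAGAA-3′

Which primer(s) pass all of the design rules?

None of the candidates satisfy all criteria.

Primer 1 (25 nt, A=3 T=7 G=7 C=8): length 25 ✓; Tm = 64.9 + 41·(15 − 16.4)/25 = 62.6°C, outside 51.3–61.3°C ✗ — fails.
Primer 2 (23 nt, A=7 T=5 G=4 C=7): length 23, outside 24–25 ✗; Tm = 64.9 + 41·(11 − 16.4)/23 = 55.3°C ✓ — fails.
Primer 3 (25 nt, A=11 T=6 G=1 C=7): length 25 ✓; Tm = 64.9 + 41·(8 − 16.4)/25 = 51.1°C, outside 51.3–61.3°C ✗ — fails.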